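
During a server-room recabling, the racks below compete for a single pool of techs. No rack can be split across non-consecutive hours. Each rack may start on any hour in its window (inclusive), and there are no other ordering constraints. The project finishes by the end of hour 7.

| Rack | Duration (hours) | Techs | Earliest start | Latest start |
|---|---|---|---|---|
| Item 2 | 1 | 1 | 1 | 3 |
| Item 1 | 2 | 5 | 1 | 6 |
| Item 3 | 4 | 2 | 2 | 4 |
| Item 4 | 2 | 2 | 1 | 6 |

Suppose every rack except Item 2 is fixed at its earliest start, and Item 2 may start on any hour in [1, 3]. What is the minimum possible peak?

Item 2@1: h1:8  h2:9  h3:2  h4:2  h5:2  h6:0  h7:0 → peak 9
Item 2@2: h1:7  h2:10  h3:2  h4:2  h5:2  h6:0  h7:0 → peak 10
Item 2@3: h1:7  h2:9  h3:3  h4:2  h5:2  h6:0  h7:0 → peak 9
Best is Item 2@1, peak 9.

9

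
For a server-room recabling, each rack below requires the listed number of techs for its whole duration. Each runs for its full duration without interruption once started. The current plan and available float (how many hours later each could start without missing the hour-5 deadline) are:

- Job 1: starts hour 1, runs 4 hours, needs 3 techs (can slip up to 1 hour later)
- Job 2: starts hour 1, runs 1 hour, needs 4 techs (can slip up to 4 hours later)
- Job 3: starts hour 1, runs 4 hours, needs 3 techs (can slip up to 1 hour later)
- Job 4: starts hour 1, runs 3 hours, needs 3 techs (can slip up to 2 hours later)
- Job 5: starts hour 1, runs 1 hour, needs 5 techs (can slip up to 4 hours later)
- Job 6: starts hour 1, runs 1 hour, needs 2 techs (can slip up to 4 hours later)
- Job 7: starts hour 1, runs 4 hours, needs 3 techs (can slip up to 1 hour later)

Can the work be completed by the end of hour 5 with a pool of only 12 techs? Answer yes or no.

Schedule Job 1@1, Job 2@1, Job 3@1, Job 4@2, Job 5@5, Job 6@1, Job 7@2: h1:12  h2:12  h3:12  h4:12  h5:8 — peak 12 ≤ 12.

yes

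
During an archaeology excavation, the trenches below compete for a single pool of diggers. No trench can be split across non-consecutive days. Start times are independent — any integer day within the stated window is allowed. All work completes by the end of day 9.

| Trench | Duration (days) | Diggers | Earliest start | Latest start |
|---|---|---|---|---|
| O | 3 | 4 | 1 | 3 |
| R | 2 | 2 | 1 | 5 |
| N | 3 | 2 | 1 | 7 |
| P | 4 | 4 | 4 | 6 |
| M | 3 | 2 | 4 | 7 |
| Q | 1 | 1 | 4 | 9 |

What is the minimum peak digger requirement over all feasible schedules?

6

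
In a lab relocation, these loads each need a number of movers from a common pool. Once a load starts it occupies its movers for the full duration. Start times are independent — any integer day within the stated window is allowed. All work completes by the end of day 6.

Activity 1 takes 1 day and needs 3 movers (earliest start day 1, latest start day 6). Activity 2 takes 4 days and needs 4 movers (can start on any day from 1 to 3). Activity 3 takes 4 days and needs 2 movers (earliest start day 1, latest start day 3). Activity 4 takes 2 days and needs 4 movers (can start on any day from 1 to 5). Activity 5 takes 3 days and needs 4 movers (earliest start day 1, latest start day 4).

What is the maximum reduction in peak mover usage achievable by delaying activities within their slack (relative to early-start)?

7

Early-start peak: d1:17  d2:14  d3:10  d4:6  d5:0  d6:0 ⇒ 17.
Leveled (Activity 1@1, Activity 2@1, Activity 3@1, Activity 4@2, Activity 5@4): d1:9  d2:10  d3:10  d4:10  d5:4  d6:4 ⇒ 10.
Reduction 17 − 10 = 7.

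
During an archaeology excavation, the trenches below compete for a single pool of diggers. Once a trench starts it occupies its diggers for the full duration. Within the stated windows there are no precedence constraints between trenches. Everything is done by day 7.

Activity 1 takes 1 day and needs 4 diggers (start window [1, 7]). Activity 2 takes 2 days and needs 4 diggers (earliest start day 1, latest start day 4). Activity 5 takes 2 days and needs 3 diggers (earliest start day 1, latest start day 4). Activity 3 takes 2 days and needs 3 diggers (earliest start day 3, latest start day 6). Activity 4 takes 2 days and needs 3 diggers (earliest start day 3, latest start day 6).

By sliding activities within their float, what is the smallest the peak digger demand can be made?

Early-start (Activity 1@1, Activity 2@1, Activity 5@1, Activity 3@3, Activity 4@3) gives peak 11: d1:11  d2:7  d3:6  d4:6  d5:0  d6:0  d7:0.
Shift Activity 2→2, Activity 5→4, Activity 3→4, Activity 4→6.
Schedule Activity 1@1, Activity 2@2, Activity 5@4, Activity 3@4, Activity 4@6: d1:4  d2:4  d3:4  d4:6  d5:6  d6:3  d7:3 — peak 6.

6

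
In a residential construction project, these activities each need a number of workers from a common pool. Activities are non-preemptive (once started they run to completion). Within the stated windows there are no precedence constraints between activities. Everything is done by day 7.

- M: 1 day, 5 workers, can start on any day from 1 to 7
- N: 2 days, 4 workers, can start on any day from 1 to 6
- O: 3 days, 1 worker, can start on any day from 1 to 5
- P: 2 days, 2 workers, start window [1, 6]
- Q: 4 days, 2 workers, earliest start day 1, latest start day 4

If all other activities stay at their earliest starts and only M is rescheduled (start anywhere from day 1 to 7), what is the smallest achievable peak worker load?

M@1: d1:14  d2:9  d3:3  d4:2  d5:0  d6:0  d7:0 → peak 14
M@2: d1:9  d2:14  d3:3  d4:2  d5:0  d6:0  d7:0 → peak 14
M@3: d1:9  d2:9  d3:8  d4:2  d5:0  d6:0  d7:0 → peak 9
M@4: d1:9  d2:9  d3:3  d4:7  d5:0  d6:0  d7:0 → peak 9
M@5: d1:9  d2:9  d3:3  d4:2  d5:5  d6:0  d7:0 → peak 9
M@6: d1:9  d2:9  d3:3  d4:2  d5:0  d6:5  d7:0 → peak 9
M@7: d1:9  d2:9  d3:3  d4:2  d5:0  d6:0  d7:5 → peak 9
Best is M@3, peak 9.

9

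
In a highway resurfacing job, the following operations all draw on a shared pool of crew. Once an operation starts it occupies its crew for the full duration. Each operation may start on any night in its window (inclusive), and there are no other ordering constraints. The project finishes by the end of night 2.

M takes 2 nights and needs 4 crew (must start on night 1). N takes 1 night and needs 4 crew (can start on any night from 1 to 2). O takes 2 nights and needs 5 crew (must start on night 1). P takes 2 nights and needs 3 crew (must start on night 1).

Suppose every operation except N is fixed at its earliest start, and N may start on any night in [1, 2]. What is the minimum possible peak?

N@1: n1:16  n2:12 → peak 16
N@2: n1:12  n2:16 → peak 16
Best is N@1, peak 16.

16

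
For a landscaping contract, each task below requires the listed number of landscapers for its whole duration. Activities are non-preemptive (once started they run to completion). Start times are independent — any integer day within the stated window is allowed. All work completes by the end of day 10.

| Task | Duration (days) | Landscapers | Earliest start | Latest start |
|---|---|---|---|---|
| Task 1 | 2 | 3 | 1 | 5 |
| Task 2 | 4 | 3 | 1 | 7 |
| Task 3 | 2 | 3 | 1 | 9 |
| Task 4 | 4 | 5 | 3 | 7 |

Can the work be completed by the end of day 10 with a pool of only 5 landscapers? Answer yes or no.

no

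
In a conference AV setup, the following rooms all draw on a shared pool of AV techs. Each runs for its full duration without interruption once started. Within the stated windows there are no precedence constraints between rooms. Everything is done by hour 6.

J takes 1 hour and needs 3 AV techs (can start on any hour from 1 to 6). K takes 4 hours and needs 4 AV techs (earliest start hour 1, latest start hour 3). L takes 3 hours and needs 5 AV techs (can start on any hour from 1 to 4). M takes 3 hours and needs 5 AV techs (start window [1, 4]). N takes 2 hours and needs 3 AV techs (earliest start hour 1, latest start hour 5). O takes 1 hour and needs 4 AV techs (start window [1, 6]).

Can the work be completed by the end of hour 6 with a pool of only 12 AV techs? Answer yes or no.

yes

Schedule J@1, K@1, L@1, M@4, N@2, O@5: h1:12  h2:12  h3:12  h4:9  h5:9  h6:5 — peak 12 ≤ 12.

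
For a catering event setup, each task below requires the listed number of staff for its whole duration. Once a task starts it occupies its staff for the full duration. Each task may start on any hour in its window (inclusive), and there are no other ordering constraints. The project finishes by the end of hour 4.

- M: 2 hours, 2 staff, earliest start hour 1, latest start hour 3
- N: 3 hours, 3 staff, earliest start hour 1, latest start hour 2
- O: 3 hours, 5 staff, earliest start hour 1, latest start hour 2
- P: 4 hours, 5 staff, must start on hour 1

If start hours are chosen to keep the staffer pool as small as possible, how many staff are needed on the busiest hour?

15

Schedule M@1, N@1, O@1, P@1: h1:15  h2:15  h3:13  h4:5 — peak 15.
No arrangement of the 12 feasible schedules does better.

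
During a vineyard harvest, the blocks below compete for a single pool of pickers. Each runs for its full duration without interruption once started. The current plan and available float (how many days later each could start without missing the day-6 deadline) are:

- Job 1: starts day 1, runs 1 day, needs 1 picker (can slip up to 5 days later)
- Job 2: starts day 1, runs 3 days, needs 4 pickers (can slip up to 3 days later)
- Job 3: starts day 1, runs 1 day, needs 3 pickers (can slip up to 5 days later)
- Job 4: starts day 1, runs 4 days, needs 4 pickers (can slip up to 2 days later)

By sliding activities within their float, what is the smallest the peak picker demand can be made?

Early-start (Job 1@1, Job 2@1, Job 3@1, Job 4@1) gives peak 12: d1:12  d2:8  d3:8  d4:4  d5:0  d6:0.
Shift Job 4→2.
Schedule Job 1@1, Job 2@1, Job 3@1, Job 4@2: d1:8  d2:8  d3:8  d4:4  d5:4  d6:0 — peak 8.

8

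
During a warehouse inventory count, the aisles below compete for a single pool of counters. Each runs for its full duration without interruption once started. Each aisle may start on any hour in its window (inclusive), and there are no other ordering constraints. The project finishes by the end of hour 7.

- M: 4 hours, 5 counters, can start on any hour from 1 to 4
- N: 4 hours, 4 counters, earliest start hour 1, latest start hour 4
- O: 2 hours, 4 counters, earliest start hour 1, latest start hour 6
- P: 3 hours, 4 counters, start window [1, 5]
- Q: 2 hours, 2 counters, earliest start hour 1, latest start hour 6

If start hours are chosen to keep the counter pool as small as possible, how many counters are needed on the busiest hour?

Early-start (M@1, N@1, O@1, P@1, Q@1) gives peak 19: h1:19  h2:19  h3:13  h4:9  h5:0  h6:0  h7:0.
Shift O→5, P→5, Q→5.
Schedule M@1, N@1, O@5, P@5, Q@5: h1:9  h2:9  h3:9  h4:9  h5:10  h6:10  h7:4 — peak 10.

10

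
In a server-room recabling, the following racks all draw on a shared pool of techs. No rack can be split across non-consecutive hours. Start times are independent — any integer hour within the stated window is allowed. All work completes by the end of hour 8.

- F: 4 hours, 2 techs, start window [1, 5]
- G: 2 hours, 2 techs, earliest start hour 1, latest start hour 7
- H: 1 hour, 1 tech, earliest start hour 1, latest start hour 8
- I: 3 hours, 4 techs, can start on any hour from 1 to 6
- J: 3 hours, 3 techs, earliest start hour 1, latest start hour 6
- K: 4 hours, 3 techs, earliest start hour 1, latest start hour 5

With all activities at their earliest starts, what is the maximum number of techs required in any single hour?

15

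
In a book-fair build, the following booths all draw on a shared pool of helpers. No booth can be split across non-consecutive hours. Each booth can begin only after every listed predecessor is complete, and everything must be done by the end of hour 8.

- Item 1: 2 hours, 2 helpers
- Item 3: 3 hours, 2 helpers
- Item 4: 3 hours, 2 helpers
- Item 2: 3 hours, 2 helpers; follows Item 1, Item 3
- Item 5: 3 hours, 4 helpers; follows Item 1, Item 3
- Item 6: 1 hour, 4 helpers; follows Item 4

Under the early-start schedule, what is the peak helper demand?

10

Early-start schedule: Item 1@1, Item 3@1, Item 4@1, Item 2@4, Item 5@4, Item 6@4.
Load per hour: hour 1: 6, hour 2: 6, hour 3: 4, hour 4: 10, hour 5: 6, hour 6: 6, hour 7: 0, hour 8: 0.
Peak is 10.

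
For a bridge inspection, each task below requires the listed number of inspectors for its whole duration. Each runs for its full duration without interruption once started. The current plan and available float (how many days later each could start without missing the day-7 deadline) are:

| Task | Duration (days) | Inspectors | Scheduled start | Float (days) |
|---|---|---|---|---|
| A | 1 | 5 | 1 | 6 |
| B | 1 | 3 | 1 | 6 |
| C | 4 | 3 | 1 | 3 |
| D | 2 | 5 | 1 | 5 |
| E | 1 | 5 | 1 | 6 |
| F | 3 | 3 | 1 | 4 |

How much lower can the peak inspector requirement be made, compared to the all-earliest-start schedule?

16

Early-start peak: d1:24  d2:11  d3:6  d4:3  d5:0  d6:0  d7:0 ⇒ 24.
Leveled (A@1, B@1, C@2, D@2, E@4, F@5): d1:8  d2:8  d3:8  d4:8  d5:6  d6:3  d7:3 ⇒ 8.
Reduction 24 − 8 = 16.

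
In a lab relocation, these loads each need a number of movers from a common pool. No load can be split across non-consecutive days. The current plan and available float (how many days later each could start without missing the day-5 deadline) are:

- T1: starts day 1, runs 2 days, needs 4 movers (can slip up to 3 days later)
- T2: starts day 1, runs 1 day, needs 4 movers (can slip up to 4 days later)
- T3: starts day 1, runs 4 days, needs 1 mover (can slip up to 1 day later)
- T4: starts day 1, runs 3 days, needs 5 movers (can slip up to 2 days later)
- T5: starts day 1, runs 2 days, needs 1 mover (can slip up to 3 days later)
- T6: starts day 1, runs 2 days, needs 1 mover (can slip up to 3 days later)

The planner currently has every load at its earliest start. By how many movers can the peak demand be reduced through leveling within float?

Early-start peak: d1:16  d2:12  d3:6  d4:1  d5:0 ⇒ 16.
Leveled (T1@1, T2@1, T3@2, T4@3, T5@2, T6@2): d1:8  d2:7  d3:8  d4:6  d5:6 ⇒ 8.
Reduction 16 − 8 = 8.

8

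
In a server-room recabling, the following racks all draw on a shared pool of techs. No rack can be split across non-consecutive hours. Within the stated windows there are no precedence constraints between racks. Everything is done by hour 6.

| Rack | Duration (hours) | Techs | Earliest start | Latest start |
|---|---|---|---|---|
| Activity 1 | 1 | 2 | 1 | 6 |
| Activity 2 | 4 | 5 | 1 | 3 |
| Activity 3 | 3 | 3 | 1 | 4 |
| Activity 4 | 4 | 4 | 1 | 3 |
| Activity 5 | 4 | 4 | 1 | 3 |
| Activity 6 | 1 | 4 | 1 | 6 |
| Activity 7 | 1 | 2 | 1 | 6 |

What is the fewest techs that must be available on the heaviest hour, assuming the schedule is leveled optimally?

16

Early-start (Activity 1@1, Activity 2@1, Activity 3@1, Activity 4@1, Activity 5@1, Activity 6@1, Activity 7@1) gives peak 24: h1:24  h2:16  h3:16  h4:13  h5:0  h6:0.
Shift Activity 5→2, Activity 6→5.
Schedule Activity 1@1, Activity 2@1, Activity 3@1, Activity 4@1, Activity 5@2, Activity 6@5, Activity 7@1: h1:16  h2:16  h3:16  h4:13  h5:8  h6:0 — peak 16.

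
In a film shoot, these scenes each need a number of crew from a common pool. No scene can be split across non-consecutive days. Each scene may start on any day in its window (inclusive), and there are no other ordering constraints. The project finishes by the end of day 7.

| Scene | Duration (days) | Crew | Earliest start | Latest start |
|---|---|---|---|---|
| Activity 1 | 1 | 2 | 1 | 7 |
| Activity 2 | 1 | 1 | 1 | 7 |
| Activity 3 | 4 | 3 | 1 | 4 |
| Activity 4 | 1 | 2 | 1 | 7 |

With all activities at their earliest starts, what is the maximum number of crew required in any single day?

8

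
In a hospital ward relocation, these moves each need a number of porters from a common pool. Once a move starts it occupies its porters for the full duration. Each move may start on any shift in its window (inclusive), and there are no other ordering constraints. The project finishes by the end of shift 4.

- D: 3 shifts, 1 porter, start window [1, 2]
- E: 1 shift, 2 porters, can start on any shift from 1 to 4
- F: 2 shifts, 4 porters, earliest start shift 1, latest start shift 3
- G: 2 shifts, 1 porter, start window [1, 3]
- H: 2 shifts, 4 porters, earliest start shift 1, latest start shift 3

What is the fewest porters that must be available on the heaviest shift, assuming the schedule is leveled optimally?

6

Early-start (D@1, E@1, F@1, G@1, H@1) gives peak 12: s1:12  s2:10  s3:1  s4:0.
Shift E→4, H→3.
Schedule D@1, E@4, F@1, G@1, H@3: s1:6  s2:6  s3:5  s4:6 — peak 6.
Total porter-shifts = 23 over 4 shifts ⇒ peak ≥ ⌈23/4⌉ = 6, so 6 is optimal.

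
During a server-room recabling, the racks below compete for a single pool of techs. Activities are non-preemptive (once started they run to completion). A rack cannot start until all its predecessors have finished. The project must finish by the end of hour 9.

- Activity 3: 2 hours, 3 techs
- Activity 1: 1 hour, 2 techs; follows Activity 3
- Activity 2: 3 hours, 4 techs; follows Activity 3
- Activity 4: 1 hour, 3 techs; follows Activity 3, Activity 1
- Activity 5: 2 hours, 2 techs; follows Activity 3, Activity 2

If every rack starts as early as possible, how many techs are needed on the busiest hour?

Early-start schedule: Activity 3@1, Activity 1@3, Activity 2@3, Activity 4@4, Activity 5@6.
Load per hour: hour 1: 3, hour 2: 3, hour 3: 6, hour 4: 7, hour 5: 4, hour 6: 2, hour 7: 2, hour 8: 0, hour 9: 0.
Peak is 7.

7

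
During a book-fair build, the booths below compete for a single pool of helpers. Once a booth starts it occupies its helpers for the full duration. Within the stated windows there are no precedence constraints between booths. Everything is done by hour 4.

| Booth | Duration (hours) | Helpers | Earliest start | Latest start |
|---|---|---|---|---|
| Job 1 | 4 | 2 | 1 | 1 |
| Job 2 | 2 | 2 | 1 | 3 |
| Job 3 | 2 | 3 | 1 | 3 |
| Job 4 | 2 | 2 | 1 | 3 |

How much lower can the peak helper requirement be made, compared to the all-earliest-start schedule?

Early-start peak: h1:9  h2:9  h3:2  h4:2 ⇒ 9.
Leveled (Job 1@1, Job 2@1, Job 3@3, Job 4@1): h1:6  h2:6  h3:5  h4:5 ⇒ 6.
Reduction 9 − 6 = 3.

3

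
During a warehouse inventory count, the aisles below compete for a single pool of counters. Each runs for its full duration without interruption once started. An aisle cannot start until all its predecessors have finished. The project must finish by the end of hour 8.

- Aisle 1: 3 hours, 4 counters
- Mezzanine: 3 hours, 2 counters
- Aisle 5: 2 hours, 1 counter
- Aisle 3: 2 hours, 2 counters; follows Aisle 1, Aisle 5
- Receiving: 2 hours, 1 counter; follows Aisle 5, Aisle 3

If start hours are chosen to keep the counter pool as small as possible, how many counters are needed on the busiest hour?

Early-start (Aisle 1@1, Mezzanine@1, Aisle 5@1, Aisle 3@4, Receiving@6) gives peak 7: h1:7  h2:7  h3:6  h4:2  h5:2  h6:1  h7:1  h8:0.
Shift Mezzanine→4.
Schedule Aisle 1@1, Mezzanine@4, Aisle 5@1, Aisle 3@4, Receiving@6: h1:5  h2:5  h3:4  h4:4  h5:4  h6:3  h7:1  h8:0 — peak 5.

5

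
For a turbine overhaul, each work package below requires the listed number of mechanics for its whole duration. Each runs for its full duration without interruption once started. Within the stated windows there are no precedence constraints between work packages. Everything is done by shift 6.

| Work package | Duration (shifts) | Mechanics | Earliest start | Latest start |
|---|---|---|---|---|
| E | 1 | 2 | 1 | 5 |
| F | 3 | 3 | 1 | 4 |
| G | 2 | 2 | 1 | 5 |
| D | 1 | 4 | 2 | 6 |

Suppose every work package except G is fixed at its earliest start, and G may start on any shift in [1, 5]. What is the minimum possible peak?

G@1: s1:7  s2:9  s3:3  s4:0  s5:0  s6:0 → peak 9
G@2: s1:5  s2:9  s3:5  s4:0  s5:0  s6:0 → peak 9
G@3: s1:5  s2:7  s3:5  s4:2  s5:0  s6:0 → peak 7
G@4: s1:5  s2:7  s3:3  s4:2  s5:2  s6:0 → peak 7
G@5: s1:5  s2:7  s3:3  s4:0  s5:2  s6:2 → peak 7
Best is G@3, peak 7.

7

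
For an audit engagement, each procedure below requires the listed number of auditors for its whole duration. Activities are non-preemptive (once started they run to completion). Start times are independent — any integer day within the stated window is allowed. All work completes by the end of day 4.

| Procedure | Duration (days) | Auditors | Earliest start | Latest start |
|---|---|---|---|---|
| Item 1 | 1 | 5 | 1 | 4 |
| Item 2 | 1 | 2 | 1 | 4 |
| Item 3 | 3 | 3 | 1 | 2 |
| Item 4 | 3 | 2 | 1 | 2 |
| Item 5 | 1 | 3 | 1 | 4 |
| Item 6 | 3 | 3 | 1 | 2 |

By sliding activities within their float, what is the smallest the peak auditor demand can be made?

Early-start (Item 1@1, Item 2@1, Item 3@1, Item 4@1, Item 5@1, Item 6@1) gives peak 18: d1:18  d2:8  d3:8  d4:0.
Shift Item 3→2, Item 5→4, Item 6→2.
Schedule Item 1@1, Item 2@1, Item 3@2, Item 4@1, Item 5@4, Item 6@2: d1:9  d2:8  d3:8  d4:9 — peak 9.
Total auditor-days = 34 over 4 days ⇒ peak ≥ ⌈34/4⌉ = 9, so 9 is optimal.

9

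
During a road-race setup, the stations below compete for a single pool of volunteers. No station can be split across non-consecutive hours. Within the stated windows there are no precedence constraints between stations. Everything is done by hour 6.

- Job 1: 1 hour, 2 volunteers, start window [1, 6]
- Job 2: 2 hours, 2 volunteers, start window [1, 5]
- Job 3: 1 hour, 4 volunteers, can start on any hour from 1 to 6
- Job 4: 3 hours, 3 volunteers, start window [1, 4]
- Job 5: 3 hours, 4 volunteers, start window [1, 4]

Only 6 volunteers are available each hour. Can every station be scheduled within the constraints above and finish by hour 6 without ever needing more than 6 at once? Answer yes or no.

The minimum achievable peak is 7; 6 < 7, so no feasible schedule stays within the cap.

no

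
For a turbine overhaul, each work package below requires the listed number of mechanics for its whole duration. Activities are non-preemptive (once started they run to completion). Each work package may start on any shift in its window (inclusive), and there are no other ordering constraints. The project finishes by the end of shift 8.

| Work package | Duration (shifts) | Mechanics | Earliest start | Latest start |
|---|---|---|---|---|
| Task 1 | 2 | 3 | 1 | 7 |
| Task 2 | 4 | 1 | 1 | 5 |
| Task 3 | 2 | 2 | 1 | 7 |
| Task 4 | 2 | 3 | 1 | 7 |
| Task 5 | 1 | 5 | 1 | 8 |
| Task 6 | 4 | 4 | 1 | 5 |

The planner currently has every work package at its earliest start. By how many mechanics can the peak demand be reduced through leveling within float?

12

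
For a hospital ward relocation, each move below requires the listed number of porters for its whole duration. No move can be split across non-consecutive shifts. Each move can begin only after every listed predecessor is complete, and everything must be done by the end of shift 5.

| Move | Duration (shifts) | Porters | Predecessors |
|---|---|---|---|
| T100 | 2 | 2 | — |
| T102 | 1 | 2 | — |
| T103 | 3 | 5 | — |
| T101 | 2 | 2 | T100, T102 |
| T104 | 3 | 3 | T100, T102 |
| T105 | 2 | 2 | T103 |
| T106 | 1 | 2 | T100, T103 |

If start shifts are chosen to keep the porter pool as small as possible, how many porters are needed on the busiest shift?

9

Early-start (T100@1, T102@1, T103@1, T101@3, T104@3, T105@4, T106@4) gives peak 10: s1:9  s2:7  s3:10  s4:9  s5:5.
Shift T101→4.
Schedule T100@1, T102@1, T103@1, T101@4, T104@3, T105@4, T106@4: s1:9  s2:7  s3:8  s4:9  s5:7 — peak 9.
No arrangement of the 8 feasible schedules does better.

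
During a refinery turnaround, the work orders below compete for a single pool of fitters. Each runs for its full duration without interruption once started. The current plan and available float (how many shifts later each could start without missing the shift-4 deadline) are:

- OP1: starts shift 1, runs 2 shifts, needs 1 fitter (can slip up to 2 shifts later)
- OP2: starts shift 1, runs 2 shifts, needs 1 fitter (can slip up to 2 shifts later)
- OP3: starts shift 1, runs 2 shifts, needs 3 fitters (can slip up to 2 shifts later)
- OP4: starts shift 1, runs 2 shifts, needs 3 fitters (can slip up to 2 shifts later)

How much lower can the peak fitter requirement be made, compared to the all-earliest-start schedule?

Early-start peak: s1:8  s2:8  s3:0  s4:0 ⇒ 8.
Leveled (OP1@1, OP2@3, OP3@1, OP4@3): s1:4  s2:4  s3:4  s4:4 ⇒ 4.
Reduction 8 − 4 = 4.

4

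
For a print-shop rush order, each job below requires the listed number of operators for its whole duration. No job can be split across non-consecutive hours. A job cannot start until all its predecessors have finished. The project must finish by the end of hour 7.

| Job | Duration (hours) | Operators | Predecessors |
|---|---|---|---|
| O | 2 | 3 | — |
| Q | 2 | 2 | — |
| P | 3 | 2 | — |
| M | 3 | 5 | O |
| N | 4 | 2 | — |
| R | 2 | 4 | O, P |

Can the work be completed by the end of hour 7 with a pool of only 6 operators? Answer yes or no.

Total operator-hours = 47; over 7 hours the average is 47/7 > 6, so some hour must exceed 6.

no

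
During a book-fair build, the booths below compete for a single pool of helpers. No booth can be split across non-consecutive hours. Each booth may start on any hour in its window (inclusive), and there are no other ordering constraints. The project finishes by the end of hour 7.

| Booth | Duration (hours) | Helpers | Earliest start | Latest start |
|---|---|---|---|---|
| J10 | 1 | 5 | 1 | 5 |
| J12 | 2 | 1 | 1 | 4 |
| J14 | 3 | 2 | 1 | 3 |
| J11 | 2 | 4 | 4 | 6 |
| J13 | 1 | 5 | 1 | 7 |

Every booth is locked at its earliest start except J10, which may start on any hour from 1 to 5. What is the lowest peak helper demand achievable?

J10@1: h1:13  h2:3  h3:2  h4:4  h5:4  h6:0  h7:0 → peak 13
J10@2: h1:8  h2:8  h3:2  h4:4  h5:4  h6:0  h7:0 → peak 8
J10@3: h1:8  h2:3  h3:7  h4:4  h5:4  h6:0  h7:0 → peak 8
J10@4: h1:8  h2:3  h3:2  h4:9  h5:4  h6:0  h7:0 → peak 9
J10@5: h1:8  h2:3  h3:2  h4:4  h5:9  h6:0  h7:0 → peak 9
Best is J10@2, peak 8.

8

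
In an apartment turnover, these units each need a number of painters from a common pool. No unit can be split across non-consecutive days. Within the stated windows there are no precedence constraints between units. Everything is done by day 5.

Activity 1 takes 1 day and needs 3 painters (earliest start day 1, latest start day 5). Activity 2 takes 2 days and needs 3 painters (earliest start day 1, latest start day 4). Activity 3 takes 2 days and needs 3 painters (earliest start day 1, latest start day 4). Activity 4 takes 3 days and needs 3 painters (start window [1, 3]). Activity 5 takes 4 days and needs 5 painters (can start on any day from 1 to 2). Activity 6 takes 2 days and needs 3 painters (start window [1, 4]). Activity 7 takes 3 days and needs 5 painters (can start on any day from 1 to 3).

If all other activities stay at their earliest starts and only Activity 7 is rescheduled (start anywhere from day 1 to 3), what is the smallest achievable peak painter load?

20

Activity 7@1: d1:25  d2:22  d3:13  d4:5  d5:0 → peak 25
Activity 7@2: d1:20  d2:22  d3:13  d4:10  d5:0 → peak 22
Activity 7@3: d1:20  d2:17  d3:13  d4:10  d5:5 → peak 20
Best is Activity 7@3, peak 20.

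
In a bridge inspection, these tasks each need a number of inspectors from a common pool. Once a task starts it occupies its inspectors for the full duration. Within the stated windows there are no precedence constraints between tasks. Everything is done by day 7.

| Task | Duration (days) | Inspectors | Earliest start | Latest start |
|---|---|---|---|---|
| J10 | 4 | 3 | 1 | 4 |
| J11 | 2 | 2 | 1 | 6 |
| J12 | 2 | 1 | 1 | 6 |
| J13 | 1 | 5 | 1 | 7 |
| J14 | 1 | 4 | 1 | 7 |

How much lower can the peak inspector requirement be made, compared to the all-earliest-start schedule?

10

Early-start peak: d1:15  d2:6  d3:3  d4:3  d5:0  d6:0  d7:0 ⇒ 15.
Leveled (J10@1, J11@1, J12@3, J13@5, J14@6): d1:5  d2:5  d3:4  d4:4  d5:5  d6:4  d7:0 ⇒ 5.
Reduction 15 − 5 = 10.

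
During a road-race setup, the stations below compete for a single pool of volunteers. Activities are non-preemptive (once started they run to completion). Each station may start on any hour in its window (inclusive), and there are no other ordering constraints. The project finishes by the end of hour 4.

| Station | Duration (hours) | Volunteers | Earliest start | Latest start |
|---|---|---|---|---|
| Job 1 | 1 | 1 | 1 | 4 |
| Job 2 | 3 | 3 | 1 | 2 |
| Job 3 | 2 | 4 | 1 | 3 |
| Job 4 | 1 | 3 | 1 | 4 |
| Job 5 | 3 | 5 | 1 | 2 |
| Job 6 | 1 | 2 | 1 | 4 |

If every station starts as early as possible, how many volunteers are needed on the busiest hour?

Early-start schedule: Job 1@1, Job 2@1, Job 3@1, Job 4@1, Job 5@1, Job 6@1.
Load per hour: hour 1: 18, hour 2: 12, hour 3: 8, hour 4: 0.
Peak is 18.

18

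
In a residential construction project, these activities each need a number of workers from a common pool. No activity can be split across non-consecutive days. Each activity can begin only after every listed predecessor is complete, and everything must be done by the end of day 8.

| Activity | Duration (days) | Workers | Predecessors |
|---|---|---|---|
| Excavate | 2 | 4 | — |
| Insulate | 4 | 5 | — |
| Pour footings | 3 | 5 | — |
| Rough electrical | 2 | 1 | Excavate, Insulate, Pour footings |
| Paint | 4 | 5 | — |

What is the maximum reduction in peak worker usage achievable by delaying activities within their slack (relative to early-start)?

9

Early-start peak: d1:19  d2:19  d3:15  d4:10  d5:1  d6:1  d7:0  d8:0 ⇒ 19.
Leveled (Excavate@1, Insulate@1, Pour footings@3, Rough electrical@6, Paint@5): d1:9  d2:9  d3:10  d4:10  d5:10  d6:6  d7:6  d8:5 ⇒ 10.
Reduction 19 − 10 = 9.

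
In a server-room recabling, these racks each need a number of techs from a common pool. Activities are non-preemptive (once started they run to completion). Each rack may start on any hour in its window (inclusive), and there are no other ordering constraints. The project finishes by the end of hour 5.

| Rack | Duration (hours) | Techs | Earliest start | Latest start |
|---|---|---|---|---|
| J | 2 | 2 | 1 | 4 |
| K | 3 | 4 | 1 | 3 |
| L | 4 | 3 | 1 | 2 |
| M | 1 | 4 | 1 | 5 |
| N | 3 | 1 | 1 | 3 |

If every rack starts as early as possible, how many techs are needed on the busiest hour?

14

Early-start schedule: J@1, K@1, L@1, M@1, N@1.
Load per hour: hour 1: 14, hour 2: 10, hour 3: 8, hour 4: 3, hour 5: 0.
Peak is 14.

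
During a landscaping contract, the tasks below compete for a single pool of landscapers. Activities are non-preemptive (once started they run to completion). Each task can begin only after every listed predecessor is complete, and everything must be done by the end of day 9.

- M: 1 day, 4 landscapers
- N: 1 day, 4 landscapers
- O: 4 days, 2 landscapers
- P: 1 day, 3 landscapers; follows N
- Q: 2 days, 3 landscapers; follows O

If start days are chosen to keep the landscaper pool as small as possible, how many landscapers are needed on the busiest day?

4

Early-start (M@1, N@1, O@1, P@2, Q@5) gives peak 10: d1:10  d2:5  d3:2  d4:2  d5:3  d6:3  d7:0  d8:0  d9:0.
Shift N→2, O→3, P→7, Q→8.
Schedule M@1, N@2, O@3, P@7, Q@8: d1:4  d2:4  d3:2  d4:2  d5:2  d6:2  d7:3  d8:3  d9:3 — peak 4.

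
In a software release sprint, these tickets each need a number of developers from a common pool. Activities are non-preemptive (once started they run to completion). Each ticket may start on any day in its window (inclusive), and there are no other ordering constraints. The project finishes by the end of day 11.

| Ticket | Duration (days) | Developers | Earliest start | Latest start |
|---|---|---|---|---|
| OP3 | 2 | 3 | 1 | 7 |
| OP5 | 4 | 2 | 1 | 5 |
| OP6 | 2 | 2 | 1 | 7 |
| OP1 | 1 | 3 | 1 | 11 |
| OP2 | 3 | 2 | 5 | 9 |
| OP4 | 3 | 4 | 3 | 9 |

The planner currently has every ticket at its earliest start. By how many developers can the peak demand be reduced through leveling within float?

6

Early-start peak: d1:10  d2:7  d3:6  d4:6  d5:6  d6:2  d7:2  d8:0  d9:0  d10:0  d11:0 ⇒ 10.
Leveled (OP3@1, OP5@3, OP6@3, OP1@8, OP2@5, OP4@9): d1:3  d2:3  d3:4  d4:4  d5:4  d6:4  d7:2  d8:3  d9:4  d10:4  d11:4 ⇒ 4.
Reduction 10 − 4 = 6.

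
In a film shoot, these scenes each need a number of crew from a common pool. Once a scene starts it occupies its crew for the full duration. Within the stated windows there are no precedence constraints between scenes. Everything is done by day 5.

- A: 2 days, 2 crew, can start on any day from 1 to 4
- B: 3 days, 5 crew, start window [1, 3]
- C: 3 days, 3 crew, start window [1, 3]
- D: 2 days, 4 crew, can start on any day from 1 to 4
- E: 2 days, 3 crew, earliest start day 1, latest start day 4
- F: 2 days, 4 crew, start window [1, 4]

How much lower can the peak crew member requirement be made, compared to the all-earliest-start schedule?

Early-start peak: d1:21  d2:21  d3:8  d4:0  d5:0 ⇒ 21.
Leveled (A@1, B@1, C@1, D@4, E@3, F@4): d1:10  d2:10  d3:11  d4:11  d5:8 ⇒ 11.
Reduction 21 − 11 = 10.

10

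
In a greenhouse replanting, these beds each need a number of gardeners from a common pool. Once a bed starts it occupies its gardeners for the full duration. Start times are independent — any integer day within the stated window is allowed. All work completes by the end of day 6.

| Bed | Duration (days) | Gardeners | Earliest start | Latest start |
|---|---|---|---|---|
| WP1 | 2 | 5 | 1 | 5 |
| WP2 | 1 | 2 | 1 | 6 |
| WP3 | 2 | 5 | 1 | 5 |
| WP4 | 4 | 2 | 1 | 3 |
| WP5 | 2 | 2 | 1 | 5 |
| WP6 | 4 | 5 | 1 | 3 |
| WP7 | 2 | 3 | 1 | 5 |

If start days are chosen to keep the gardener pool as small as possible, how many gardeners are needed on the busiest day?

11

Early-start (WP1@1, WP2@1, WP3@1, WP4@1, WP5@1, WP6@1, WP7@1) gives peak 24: d1:24  d2:22  d3:7  d4:7  d5:0  d6:0.
Shift WP3→5, WP6→3, WP7→3.
Schedule WP1@1, WP2@1, WP3@5, WP4@1, WP5@1, WP6@3, WP7@3: d1:11  d2:9  d3:10  d4:10  d5:10  d6:10 — peak 11.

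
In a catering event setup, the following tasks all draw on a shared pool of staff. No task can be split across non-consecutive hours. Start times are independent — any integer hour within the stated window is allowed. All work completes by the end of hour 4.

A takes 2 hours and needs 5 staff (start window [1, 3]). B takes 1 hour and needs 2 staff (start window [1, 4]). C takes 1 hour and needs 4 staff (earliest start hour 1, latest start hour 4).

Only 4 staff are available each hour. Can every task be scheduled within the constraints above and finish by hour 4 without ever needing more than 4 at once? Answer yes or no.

The minimum achievable peak is 5; 4 < 5, so no feasible schedule stays within the cap.

no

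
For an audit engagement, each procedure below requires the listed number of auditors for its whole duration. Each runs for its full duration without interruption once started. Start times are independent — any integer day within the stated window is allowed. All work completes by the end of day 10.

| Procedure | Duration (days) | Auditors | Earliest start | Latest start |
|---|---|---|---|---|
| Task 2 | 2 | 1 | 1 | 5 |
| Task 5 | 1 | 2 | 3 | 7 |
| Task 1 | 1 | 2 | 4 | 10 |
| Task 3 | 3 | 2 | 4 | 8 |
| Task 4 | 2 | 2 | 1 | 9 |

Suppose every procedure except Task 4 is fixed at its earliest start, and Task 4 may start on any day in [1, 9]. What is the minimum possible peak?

4

Task 4@1: d1:3  d2:3  d3:2  d4:4  d5:2  d6:2  d7:0  d8:0  d9:0  d10:0 → peak 4
Task 4@2: d1:1  d2:3  d3:4  d4:4  d5:2  d6:2  d7:0  d8:0  d9:0  d10:0 → peak 4
Task 4@3: d1:1  d2:1  d3:4  d4:6  d5:2  d6:2  d7:0  d8:0  d9:0  d10:0 → peak 6
Task 4@4: d1:1  d2:1  d3:2  d4:6  d5:4  d6:2  d7:0  d8:0  d9:0  d10:0 → peak 6
Task 4@5: d1:1  d2:1  d3:2  d4:4  d5:4  d6:4  d7:0  d8:0  d9:0  d10:0 → peak 4
Task 4@6: d1:1  d2:1  d3:2  d4:4  d5:2  d6:4  d7:2  d8:0  d9:0  d10:0 → peak 4
Task 4@7: d1:1  d2:1  d3:2  d4:4  d5:2  d6:2  d7:2  d8:2  d9:0  d10:0 → peak 4
Task 4@8: d1:1  d2:1  d3:2  d4:4  d5:2  d6:2  d7:0  d8:2  d9:2  d10:0 → peak 4
Task 4@9: d1:1  d2:1  d3:2  d4:4  d5:2  d6:2  d7:0  d8:0  d9:2  d10:2 → peak 4
Best is Task 4@1, peak 4.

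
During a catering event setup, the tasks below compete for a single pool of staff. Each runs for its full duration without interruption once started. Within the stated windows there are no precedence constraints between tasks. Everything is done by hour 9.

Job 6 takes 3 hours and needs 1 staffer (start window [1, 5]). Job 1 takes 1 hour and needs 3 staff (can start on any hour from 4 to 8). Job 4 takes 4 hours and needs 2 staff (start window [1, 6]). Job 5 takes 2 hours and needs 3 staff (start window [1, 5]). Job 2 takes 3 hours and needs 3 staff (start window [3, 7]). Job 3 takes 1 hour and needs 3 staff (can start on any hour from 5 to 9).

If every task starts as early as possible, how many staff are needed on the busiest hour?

8

Early-start schedule: Job 6@1, Job 1@4, Job 4@1, Job 5@1, Job 2@3, Job 3@5.
Load per hour: hour 1: 6, hour 2: 6, hour 3: 6, hour 4: 8, hour 5: 6, hour 6: 0, hour 7: 0, hour 8: 0, hour 9: 0.
Peak is 8.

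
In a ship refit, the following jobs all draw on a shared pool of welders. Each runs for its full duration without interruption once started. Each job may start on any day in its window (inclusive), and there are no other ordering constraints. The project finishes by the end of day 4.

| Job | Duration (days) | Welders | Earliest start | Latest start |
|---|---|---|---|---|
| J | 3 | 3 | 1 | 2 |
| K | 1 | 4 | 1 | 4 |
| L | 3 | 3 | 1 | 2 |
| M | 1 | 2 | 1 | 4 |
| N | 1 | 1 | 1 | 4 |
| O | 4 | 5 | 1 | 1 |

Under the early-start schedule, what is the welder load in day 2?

11

At early start, day 2 has: J, L, O.
Demand: 3 + 3 + 5 = 11.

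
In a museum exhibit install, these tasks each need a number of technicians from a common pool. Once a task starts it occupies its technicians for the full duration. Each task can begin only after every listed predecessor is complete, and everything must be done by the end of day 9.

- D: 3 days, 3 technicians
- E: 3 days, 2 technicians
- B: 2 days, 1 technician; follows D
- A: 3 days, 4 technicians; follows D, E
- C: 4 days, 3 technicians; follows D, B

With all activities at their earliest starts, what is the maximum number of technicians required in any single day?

7

Early-start schedule: D@1, E@1, B@4, A@4, C@6.
Load per day: day 1: 5, day 2: 5, day 3: 5, day 4: 5, day 5: 5, day 6: 7, day 7: 3, day 8: 3, day 9: 3.
Peak is 7.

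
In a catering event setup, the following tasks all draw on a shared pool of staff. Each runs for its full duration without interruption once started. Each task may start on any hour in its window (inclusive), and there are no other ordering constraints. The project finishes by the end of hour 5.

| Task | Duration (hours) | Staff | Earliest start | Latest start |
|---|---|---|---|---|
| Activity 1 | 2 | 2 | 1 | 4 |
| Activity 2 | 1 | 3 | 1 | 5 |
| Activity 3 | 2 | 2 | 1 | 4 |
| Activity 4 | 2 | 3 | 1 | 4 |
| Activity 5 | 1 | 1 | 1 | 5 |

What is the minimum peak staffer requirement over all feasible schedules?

4

Early-start (Activity 1@1, Activity 2@1, Activity 3@1, Activity 4@1, Activity 5@1) gives peak 11: h1:11  h2:7  h3:0  h4:0  h5:0.
Shift Activity 2→3, Activity 4→4, Activity 5→3.
Schedule Activity 1@1, Activity 2@3, Activity 3@1, Activity 4@4, Activity 5@3: h1:4  h2:4  h3:4  h4:3  h5:3 — peak 4.
Total staffer-hours = 18 over 5 hours ⇒ peak ≥ ⌈18/5⌉ = 4, so 4 is optimal.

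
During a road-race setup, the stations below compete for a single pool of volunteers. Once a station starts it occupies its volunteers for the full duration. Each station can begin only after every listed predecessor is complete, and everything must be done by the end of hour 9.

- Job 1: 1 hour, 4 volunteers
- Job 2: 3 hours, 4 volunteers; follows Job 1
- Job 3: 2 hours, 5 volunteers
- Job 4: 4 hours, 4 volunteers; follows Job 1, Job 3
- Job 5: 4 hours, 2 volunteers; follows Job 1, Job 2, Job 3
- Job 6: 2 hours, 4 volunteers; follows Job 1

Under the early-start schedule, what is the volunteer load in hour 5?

6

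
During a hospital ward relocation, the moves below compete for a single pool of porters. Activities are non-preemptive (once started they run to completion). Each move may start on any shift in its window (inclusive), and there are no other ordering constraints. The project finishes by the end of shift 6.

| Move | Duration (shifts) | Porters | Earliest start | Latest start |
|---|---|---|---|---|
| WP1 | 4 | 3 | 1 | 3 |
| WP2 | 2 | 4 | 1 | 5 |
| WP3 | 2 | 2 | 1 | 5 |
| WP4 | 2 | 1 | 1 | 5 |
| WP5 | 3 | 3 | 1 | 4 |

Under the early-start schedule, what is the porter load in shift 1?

At early start, shift 1 has: WP1, WP2, WP3, WP4, WP5.
Demand: 3 + 4 + 2 + 1 + 3 = 13.

13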